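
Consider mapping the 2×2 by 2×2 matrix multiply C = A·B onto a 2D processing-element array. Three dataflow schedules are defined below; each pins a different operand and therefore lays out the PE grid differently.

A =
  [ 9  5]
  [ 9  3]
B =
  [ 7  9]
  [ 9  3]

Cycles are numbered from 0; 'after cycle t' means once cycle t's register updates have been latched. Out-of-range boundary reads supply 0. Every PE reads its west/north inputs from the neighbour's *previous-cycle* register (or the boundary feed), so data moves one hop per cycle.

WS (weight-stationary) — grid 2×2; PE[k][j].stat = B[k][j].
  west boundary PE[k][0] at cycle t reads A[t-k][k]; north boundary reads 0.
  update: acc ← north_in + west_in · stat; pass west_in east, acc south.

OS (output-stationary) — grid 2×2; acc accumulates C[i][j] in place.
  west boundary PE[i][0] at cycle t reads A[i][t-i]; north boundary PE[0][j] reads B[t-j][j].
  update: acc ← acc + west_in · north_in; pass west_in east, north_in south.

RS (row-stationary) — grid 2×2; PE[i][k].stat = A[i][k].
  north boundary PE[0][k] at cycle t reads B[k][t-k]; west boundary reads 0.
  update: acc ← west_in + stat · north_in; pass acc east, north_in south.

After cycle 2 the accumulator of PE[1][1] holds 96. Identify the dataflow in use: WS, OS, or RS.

dataflow = WS

WS (2×2 grid), PE[1][1]:
  step 0 · PE1,1: acc=0; fwd→0 fwd↓0
  step 1 · PE1,1: acc=0; fwd→0 fwd↓0
  step 2 · PE1,1: acc=96; fwd→5 fwd↓96
OS (2×2 grid), PE[1][1]:
  step 0 · PE1,1: acc=0; fwd→0 fwd↓0
  step 1 · PE1,1: acc=0; fwd→0 fwd↓0
  step 2 · PE1,1: acc=81; fwd→9 fwd↓9
RS (2×2 grid), PE[1][1]:
  step 0 · PE1,1: acc=0; fwd→0 fwd↓0
  step 1 · PE1,1: acc=0; fwd→0 fwd↓0
  step 2 · PE1,1: acc=90; fwd→90 fwd↓9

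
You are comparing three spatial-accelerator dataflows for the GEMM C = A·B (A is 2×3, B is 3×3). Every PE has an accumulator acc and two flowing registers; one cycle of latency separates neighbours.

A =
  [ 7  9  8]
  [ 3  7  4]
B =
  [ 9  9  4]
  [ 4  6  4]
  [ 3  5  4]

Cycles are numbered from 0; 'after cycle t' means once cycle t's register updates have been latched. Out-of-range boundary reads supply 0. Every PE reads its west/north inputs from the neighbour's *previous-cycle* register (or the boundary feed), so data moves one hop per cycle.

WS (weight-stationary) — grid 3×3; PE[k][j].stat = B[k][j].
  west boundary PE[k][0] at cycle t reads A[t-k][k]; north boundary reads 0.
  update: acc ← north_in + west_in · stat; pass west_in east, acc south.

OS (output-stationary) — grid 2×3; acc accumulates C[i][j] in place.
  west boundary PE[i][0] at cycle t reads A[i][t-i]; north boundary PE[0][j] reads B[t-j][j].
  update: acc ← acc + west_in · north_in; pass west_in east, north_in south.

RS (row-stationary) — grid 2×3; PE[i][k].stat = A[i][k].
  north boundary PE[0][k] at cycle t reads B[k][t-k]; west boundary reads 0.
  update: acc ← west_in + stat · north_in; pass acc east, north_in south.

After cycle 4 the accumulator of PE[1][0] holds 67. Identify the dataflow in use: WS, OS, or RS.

dataflow = OS

WS [3×3] PE[1][0] across cycles:
  step 0 · PE1,0: acc=0; fwd→0 fwd↓0
  step 1 · PE1,0: acc=99; fwd→9 fwd↓99
  step 2 · PE1,0: acc=55; fwd→7 fwd↓55
  step 3 · PE1,0: acc=0; fwd→0 fwd↓0
  step 4 · PE1,0: acc=0; fwd→0 fwd↓0
OS [2×3] PE[1][0] across cycles:
  step 0 · PE1,0: acc=0; fwd→0 fwd↓0
  step 1 · PE1,0: acc=27; fwd→3 fwd↓9
  step 2 · PE1,0: acc=55; fwd→7 fwd↓4
  step 3 · PE1,0: acc=67; fwd→4 fwd↓3
  step 4 · PE1,0: acc=67; fwd→0 fwd↓0
RS [2×3] PE[1][0] across cycles:
  step 0 · PE1,0: acc=0; fwd→0 fwd↓0
  step 1 · PE1,0: acc=27; fwd→27 fwd↓9
  step 2 · PE1,0: acc=27; fwd→27 fwd↓9
  step 3 · PE1,0: acc=12; fwd→12 fwd↓4
  step 4 · PE1,0: acc=0; fwd→0 fwd↓0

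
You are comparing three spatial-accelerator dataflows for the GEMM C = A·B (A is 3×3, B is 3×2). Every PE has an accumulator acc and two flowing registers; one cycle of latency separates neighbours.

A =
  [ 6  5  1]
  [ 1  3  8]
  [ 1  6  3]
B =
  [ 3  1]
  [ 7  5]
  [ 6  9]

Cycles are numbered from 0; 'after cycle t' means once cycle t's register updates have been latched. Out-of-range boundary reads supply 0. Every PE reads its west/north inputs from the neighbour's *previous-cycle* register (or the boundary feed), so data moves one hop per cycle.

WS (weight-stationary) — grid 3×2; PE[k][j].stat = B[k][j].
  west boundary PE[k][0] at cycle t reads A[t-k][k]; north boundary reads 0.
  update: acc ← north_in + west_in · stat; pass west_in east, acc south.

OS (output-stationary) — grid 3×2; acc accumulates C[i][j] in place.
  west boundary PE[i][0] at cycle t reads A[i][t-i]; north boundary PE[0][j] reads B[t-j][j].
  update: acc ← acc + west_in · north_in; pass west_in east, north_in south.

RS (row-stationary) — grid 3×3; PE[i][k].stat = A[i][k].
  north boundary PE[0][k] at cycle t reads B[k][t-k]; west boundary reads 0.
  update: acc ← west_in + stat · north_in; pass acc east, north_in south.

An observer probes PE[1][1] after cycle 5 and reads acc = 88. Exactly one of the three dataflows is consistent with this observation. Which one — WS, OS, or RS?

dataflow = OS

Under WS (3×2), PE[1][1]:
  @0  [1,1]  acc 0  |  →0  ↓0
  @1  [1,1]  acc 0  |  →0  ↓0
  @2  [1,1]  acc 31  |  →5  ↓31
  @3  [1,1]  acc 16  |  →3  ↓16
  @4  [1,1]  acc 31  |  →6  ↓31
  @5  [1,1]  acc 0  |  →0  ↓0
Under OS (3×2), PE[1][1]:
  @0  [1,1]  acc 0  |  →0  ↓0
  @1  [1,1]  acc 0  |  →0  ↓0
  @2  [1,1]  acc 1  |  →1  ↓1
  @3  [1,1]  acc 16  |  →3  ↓5
  @4  [1,1]  acc 88  |  →8  ↓9
  @5  [1,1]  acc 88  |  →0  ↓0
Under RS (3×3), PE[1][1]:
  @0  [1,1]  acc 0  |  →0  ↓0
  @1  [1,1]  acc 0  |  →0  ↓0
  @2  [1,1]  acc 24  |  →24  ↓7
  @3  [1,1]  acc 16  |  →16  ↓5
  @4  [1,1]  acc 0  |  →0  ↓0
  @5  [1,1]  acc 0  |  →0  ↓0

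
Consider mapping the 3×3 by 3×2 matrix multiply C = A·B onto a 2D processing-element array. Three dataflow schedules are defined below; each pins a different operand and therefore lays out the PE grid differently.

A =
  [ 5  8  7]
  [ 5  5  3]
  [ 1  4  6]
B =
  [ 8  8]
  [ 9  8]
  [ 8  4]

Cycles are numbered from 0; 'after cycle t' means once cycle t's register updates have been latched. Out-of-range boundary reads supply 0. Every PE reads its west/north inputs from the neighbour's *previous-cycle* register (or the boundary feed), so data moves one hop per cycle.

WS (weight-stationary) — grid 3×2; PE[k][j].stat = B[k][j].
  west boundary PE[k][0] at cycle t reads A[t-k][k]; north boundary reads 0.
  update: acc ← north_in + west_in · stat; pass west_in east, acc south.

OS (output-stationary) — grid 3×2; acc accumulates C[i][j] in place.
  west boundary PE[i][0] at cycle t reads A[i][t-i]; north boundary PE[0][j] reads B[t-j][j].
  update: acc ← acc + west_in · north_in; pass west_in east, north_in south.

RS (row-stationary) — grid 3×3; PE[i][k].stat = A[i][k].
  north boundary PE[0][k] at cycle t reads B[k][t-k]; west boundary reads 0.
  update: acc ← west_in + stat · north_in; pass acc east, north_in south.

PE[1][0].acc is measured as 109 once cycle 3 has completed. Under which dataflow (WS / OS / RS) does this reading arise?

— WS: 3×2; PE[1][0] trace:
  [0] (1,0) acc=0 (h:0 v:0)
  [1] (1,0) acc=112 (h:8 v:112)
  [2] (1,0) acc=85 (h:5 v:85)
  [3] (1,0) acc=44 (h:4 v:44)
— OS: 3×2; PE[1][0] trace:
  [0] (1,0) acc=0 (h:0 v:0)
  [1] (1,0) acc=40 (h:5 v:8)
  [2] (1,0) acc=85 (h:5 v:9)
  [3] (1,0) acc=109 (h:3 v:8)
— RS: 3×3; PE[1][0] trace:
  [0] (1,0) acc=0 (h:0 v:0)
  [1] (1,0) acc=40 (h:40 v:8)
  [2] (1,0) acc=40 (h:40 v:8)
  [3] (1,0) acc=0 (h:0 v:0)

dataflow = OS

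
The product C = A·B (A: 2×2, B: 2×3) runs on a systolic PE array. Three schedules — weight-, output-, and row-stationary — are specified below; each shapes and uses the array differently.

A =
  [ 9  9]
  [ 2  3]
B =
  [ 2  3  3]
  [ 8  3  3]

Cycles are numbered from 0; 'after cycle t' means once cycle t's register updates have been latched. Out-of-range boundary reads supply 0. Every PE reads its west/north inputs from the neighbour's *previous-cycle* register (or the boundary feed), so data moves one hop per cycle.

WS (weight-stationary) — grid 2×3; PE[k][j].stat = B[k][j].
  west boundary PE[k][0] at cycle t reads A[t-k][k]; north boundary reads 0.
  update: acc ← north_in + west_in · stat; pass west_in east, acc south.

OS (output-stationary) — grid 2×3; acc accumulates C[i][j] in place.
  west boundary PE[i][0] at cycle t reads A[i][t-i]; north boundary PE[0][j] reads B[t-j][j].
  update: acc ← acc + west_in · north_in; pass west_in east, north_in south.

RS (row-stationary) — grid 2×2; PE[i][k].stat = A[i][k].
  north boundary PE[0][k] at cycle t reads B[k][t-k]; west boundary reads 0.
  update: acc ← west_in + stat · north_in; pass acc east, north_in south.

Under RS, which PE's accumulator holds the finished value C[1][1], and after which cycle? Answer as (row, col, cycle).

(row, col, cycle) = (1, 1, 3)

RS: C[1][1] accumulates in PE[1][1]:
  @0  [1,1]  acc 0  |  →0  ↓0
  @1  [1,1]  acc 0  |  →0  ↓0
  @2  [1,1]  acc 28  |  →28  ↓8
  @3  [1,1]  acc 15  |  →15  ↓3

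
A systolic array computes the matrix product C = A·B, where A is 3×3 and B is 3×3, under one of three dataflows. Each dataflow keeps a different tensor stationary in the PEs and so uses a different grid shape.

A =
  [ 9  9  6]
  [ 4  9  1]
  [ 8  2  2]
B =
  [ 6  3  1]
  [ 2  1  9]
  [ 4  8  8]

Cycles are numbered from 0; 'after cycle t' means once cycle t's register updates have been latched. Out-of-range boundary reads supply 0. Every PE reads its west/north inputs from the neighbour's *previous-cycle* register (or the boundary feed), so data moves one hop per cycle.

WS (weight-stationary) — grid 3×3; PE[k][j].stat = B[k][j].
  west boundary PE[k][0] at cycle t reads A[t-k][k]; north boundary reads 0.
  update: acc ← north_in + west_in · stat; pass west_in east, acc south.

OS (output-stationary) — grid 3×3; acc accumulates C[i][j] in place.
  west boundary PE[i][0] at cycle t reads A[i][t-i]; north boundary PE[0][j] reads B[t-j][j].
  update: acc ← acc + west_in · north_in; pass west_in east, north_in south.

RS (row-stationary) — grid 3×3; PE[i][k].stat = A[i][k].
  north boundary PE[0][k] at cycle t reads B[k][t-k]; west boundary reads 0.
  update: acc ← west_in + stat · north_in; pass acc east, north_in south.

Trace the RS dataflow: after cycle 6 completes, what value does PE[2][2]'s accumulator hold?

PE[2][2].acc = 42

Tracing RS — 3×3 array, target PE[2][2]:
  cycle 0: PE[1][2] → acc 0, east 0, south 0
  cycle 0: PE[2][1] → acc 0, east 0, south 0
  cycle 0: PE[2][2] → acc 0, east 0, south 0
  cycle 1: PE[1][2] → acc 0, east 0, south 0
  cycle 1: PE[2][1] → acc 0, east 0, south 0
  cycle 1: PE[2][2] → acc 0, east 0, south 0
  cycle 2: PE[1][2] → acc 0, east 0, south 0
  cycle 2: PE[2][1] → acc 0, east 0, south 0
  cycle 2: PE[2][2] → acc 0, east 0, south 0
  cycle 3: PE[1][2] → acc 46, east 46, south 4
  cycle 3: PE[2][1] → acc 52, east 52, south 2
  cycle 3: PE[2][2] → acc 0, east 0, south 0
  cycle 4: PE[1][2] → acc 29, east 29, south 8
  cycle 4: PE[2][1] → acc 26, east 26, south 1
  cycle 4: PE[2][2] → acc 60, east 60, south 4
  cycle 5: PE[1][2] → acc 93, east 93, south 8
  cycle 5: PE[2][1] → acc 26, east 26, south 9
  cycle 5: PE[2][2] → acc 42, east 42, south 8
  cycle 6: PE[1][2] → acc 0, east 0, south 0
  cycle 6: PE[2][1] → acc 0, east 0, south 0
  cycle 6: PE[2][2] → acc 42, east 42, south 8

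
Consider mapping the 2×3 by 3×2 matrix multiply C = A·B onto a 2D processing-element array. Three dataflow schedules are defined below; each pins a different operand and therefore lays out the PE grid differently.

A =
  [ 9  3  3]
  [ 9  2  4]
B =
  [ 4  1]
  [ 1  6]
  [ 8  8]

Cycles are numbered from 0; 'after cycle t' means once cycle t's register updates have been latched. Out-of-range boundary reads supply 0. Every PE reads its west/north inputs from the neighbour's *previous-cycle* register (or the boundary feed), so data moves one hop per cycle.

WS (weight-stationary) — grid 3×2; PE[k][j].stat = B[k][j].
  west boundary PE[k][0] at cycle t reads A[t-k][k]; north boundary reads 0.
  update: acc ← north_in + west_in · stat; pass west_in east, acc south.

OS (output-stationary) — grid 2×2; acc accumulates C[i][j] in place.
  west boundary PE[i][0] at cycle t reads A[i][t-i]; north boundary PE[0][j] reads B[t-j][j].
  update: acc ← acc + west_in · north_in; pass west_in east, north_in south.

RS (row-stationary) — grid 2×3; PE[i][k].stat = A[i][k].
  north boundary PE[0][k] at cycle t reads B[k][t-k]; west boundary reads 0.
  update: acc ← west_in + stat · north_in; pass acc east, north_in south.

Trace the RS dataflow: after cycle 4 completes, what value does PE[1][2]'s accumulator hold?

RS (2×3). Following PE[1][2] plus its west/north inputs:
  0: (0,2).acc=0  regs=<0,0>
  0: (1,1).acc=0  regs=<0,0>
  0: (1,2).acc=0  regs=<0,0>
  1: (0,2).acc=0  regs=<0,0>
  1: (1,1).acc=0  regs=<0,0>
  1: (1,2).acc=0  regs=<0,0>
  2: (0,2).acc=63  regs=<63,8>
  2: (1,1).acc=38  regs=<38,1>
  2: (1,2).acc=0  regs=<0,0>
  3: (0,2).acc=51  regs=<51,8>
  3: (1,1).acc=21  regs=<21,6>
  3: (1,2).acc=70  regs=<70,8>
  4: (0,2).acc=0  regs=<0,0>
  4: (1,1).acc=0  regs=<0,0>
  4: (1,2).acc=53  regs=<53,8>

PE[1][2].acc = 53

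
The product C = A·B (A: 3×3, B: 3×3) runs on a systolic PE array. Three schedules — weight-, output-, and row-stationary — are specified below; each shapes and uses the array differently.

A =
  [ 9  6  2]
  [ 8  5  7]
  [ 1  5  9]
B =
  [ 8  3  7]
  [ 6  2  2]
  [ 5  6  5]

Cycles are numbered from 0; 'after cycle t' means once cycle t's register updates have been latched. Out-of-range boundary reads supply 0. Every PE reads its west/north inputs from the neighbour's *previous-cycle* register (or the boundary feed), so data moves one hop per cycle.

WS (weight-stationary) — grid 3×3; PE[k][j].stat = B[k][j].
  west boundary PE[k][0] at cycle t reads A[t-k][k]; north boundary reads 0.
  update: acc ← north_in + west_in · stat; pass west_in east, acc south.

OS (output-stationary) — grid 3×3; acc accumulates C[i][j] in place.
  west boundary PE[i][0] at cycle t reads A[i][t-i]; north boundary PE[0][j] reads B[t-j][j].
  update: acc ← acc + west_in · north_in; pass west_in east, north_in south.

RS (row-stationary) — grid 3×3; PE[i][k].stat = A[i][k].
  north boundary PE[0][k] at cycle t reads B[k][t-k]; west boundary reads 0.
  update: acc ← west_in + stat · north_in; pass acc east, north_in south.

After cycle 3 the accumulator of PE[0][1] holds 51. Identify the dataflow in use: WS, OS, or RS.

WS [3×3] PE[0][1] across cycles:
  t=0 PE[0][1]: acc=0 h=0 v=0
  t=1 PE[0][1]: acc=27 h=9 v=27
  t=2 PE[0][1]: acc=24 h=8 v=24
  t=3 PE[0][1]: acc=3 h=1 v=3
OS [3×3] PE[0][1] across cycles:
  t=0 PE[0][1]: acc=0 h=0 v=0
  t=1 PE[0][1]: acc=27 h=9 v=3
  t=2 PE[0][1]: acc=39 h=6 v=2
  t=3 PE[0][1]: acc=51 h=2 v=6
RS [3×3] PE[0][1] across cycles:
  t=0 PE[0][1]: acc=0 h=0 v=0
  t=1 PE[0][1]: acc=108 h=108 v=6
  t=2 PE[0][1]: acc=39 h=39 v=2
  t=3 PE[0][1]: acc=75 h=75 v=2

dataflow = OS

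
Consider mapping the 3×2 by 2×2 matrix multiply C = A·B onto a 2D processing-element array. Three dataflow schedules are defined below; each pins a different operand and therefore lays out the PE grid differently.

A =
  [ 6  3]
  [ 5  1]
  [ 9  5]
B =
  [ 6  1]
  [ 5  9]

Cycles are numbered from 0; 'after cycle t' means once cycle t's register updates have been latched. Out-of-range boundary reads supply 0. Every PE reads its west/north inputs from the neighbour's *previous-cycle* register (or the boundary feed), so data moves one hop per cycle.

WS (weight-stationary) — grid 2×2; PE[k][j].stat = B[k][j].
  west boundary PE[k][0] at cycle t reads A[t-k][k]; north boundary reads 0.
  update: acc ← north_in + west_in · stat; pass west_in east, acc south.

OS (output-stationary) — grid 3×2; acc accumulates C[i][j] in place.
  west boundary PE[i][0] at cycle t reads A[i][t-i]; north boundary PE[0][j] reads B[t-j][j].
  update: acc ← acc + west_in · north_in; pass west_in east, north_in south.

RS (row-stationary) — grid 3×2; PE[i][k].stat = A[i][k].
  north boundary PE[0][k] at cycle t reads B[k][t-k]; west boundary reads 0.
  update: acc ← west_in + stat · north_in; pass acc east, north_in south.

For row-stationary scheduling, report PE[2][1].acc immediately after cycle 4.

RS 3×2: PE[2][1] cycle-by-cycle (with neighbour feeds):
  0: (1,1).acc=0  regs=<0,0>
  0: (2,0).acc=0  regs=<0,0>
  0: (2,1).acc=0  regs=<0,0>
  1: (1,1).acc=0  regs=<0,0>
  1: (2,0).acc=0  regs=<0,0>
  1: (2,1).acc=0  regs=<0,0>
  2: (1,1).acc=35  regs=<35,5>
  2: (2,0).acc=54  regs=<54,6>
  2: (2,1).acc=0  regs=<0,0>
  3: (1,1).acc=14  regs=<14,9>
  3: (2,0).acc=9  regs=<9,1>
  3: (2,1).acc=79  regs=<79,5>
  4: (1,1).acc=0  regs=<0,0>
  4: (2,0).acc=0  regs=<0,0>
  4: (2,1).acc=54  regs=<54,9>

PE[2][1].acc = 54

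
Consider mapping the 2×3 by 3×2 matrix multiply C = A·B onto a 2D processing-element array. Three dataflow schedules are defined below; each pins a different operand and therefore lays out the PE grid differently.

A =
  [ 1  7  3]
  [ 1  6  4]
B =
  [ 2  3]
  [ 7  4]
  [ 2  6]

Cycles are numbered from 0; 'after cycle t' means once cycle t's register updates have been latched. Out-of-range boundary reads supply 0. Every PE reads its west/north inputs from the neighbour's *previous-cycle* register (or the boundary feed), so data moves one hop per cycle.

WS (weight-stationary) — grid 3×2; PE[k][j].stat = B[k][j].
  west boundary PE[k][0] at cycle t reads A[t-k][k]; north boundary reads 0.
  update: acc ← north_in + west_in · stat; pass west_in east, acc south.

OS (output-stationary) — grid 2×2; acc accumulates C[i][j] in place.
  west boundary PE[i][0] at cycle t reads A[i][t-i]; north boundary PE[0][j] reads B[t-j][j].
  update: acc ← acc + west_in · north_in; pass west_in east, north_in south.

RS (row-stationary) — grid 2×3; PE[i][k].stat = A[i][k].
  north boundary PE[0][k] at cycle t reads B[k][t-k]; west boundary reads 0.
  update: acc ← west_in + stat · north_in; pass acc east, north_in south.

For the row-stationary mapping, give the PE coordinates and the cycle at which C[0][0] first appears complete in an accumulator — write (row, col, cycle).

RS — PE[0][2] is where C[0][0] collects:
  c0 r0c2: 0 / 0 / 0
  c1 r0c2: 0 / 0 / 0
  c2 r0c2: 57 / 57 / 2

(row, col, cycle) = (0, 2, 2)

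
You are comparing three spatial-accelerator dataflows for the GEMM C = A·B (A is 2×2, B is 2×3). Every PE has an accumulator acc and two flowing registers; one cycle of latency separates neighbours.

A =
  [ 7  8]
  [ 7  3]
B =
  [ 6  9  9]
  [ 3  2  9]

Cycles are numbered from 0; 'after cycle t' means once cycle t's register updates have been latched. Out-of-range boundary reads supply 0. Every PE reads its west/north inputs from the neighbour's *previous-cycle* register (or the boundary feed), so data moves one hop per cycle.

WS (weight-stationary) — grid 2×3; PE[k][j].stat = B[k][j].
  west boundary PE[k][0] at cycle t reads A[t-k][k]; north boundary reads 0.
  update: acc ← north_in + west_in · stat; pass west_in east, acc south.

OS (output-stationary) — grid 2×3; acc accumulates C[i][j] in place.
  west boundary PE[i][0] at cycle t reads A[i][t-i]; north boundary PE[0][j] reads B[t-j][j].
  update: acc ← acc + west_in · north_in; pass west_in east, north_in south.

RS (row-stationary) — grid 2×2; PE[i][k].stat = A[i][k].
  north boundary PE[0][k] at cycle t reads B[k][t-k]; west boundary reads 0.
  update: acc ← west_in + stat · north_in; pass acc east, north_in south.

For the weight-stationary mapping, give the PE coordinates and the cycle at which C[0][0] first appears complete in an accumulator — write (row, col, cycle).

(row, col, cycle) = (1, 0, 1)

WS — PE[1][0] is where C[0][0] collects:
  t=0 PE[1][0]: acc=0 h=0 v=0
  t=1 PE[1][0]: acc=66 h=8 v=66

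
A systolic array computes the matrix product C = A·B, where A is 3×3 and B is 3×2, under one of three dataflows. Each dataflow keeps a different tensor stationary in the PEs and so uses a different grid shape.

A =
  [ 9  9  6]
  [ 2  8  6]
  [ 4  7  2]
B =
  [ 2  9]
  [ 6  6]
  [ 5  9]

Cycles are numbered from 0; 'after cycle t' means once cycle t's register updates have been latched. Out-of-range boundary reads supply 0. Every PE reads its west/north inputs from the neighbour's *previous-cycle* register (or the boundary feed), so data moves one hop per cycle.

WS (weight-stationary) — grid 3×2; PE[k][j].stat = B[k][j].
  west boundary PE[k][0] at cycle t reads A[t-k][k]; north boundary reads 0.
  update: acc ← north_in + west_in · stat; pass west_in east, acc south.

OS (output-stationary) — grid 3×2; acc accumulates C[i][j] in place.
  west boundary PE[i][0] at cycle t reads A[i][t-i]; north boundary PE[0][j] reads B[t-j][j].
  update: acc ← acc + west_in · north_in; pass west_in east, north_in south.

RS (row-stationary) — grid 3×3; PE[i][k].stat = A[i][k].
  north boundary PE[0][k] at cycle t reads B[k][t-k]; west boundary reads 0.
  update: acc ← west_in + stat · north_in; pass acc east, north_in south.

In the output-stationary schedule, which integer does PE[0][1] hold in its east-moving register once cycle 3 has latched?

OS on a 3×2 grid — tracing PE[0][1] and its feeders:
  cycle 0: PE[0][0] → acc 18, east 9, south 2
  cycle 0: PE[0][1] → acc 0, east 0, south 0
  cycle 1: PE[0][0] → acc 72, east 9, south 6
  cycle 1: PE[0][1] → acc 81, east 9, south 9
  cycle 2: PE[0][0] → acc 102, east 6, south 5
  cycle 2: PE[0][1] → acc 135, east 9, south 6
  cycle 3: PE[0][0] → acc 102, east 0, south 0
  cycle 3: PE[0][1] → acc 189, east 6, south 9

register = 6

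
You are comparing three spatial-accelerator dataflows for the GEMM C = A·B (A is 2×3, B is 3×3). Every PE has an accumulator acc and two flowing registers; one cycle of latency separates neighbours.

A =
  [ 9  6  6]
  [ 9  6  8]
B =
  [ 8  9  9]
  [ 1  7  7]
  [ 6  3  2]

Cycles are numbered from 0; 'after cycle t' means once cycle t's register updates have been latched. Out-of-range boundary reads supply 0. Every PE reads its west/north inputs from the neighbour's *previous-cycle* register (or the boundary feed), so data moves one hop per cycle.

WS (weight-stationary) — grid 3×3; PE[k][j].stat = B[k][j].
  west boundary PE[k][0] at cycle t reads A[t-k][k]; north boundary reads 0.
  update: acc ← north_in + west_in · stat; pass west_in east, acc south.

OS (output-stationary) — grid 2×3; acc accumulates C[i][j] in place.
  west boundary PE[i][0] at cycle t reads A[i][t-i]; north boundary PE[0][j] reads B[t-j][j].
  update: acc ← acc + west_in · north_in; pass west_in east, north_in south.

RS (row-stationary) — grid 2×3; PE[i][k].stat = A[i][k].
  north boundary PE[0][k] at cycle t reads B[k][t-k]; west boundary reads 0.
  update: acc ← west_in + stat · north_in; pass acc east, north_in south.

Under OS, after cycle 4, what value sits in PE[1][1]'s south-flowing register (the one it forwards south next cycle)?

Tracing OS — 2×3 array, target PE[1][1]:
  cycle 0: PE[0][1] → acc 0, east 0, south 0
  cycle 0: PE[1][0] → acc 0, east 0, south 0
  cycle 0: PE[1][1] → acc 0, east 0, south 0
  cycle 1: PE[0][1] → acc 81, east 9, south 9
  cycle 1: PE[1][0] → acc 72, east 9, south 8
  cycle 1: PE[1][1] → acc 0, east 0, south 0
  cycle 2: PE[0][1] → acc 123, east 6, south 7
  cycle 2: PE[1][0] → acc 78, east 6, south 1
  cycle 2: PE[1][1] → acc 81, east 9, south 9
  cycle 3: PE[0][1] → acc 141, east 6, south 3
  cycle 3: PE[1][0] → acc 126, east 8, south 6
  cycle 3: PE[1][1] → acc 123, east 6, south 7
  cycle 4: PE[0][1] → acc 141, east 0, south 0
  cycle 4: PE[1][0] → acc 126, east 0, south 0
  cycle 4: PE[1][1] → acc 147, east 8, south 3

register = 3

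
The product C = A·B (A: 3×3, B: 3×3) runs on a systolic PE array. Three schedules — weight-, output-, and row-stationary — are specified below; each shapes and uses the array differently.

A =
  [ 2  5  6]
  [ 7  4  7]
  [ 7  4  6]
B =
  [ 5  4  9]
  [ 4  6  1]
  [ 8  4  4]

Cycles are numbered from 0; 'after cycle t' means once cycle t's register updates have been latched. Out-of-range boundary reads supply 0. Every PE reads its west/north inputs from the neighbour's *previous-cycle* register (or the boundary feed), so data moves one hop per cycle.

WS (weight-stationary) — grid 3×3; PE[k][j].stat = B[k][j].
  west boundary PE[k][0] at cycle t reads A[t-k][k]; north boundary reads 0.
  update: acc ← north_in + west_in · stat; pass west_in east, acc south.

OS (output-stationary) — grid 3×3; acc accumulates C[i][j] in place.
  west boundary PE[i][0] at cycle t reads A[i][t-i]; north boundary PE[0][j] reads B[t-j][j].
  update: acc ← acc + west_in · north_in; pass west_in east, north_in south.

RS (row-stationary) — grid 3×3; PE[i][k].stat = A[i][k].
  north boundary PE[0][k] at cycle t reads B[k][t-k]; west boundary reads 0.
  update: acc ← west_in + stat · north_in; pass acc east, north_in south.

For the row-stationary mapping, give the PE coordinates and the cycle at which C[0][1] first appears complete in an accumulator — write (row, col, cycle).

Under RS, C[0][1] lands at PE[0][2]:
  @0  [0,2]  acc 0  |  →0  ↓0
  @1  [0,2]  acc 0  |  →0  ↓0
  @2  [0,2]  acc 78  |  →78  ↓8
  @3  [0,2]  acc 62  |  →62  ↓4

(row, col, cycle) = (0, 2, 3)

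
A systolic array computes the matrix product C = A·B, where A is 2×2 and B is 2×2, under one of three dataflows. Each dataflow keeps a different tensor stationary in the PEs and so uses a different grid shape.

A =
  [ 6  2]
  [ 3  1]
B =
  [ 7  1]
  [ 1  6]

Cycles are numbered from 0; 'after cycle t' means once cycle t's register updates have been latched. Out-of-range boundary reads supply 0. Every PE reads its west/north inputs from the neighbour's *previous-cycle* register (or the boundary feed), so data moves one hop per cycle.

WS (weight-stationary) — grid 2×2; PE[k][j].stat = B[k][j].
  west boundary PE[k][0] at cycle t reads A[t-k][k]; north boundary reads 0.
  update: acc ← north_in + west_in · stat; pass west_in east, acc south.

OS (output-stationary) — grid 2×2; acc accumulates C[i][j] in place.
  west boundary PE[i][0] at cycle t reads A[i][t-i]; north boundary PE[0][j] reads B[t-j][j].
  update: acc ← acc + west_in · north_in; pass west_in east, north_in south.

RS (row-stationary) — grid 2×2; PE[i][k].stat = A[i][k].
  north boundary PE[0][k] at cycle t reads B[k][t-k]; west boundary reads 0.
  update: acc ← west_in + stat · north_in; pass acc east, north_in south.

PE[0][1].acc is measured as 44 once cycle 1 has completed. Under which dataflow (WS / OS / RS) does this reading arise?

dataflow = RS

Under WS (2×2), PE[0][1]:
  0: (0,1).acc=0  regs=<0,0>
  1: (0,1).acc=6  regs=<6,6>
Under OS (2×2), PE[0][1]:
  0: (0,1).acc=0  regs=<0,0>
  1: (0,1).acc=6  regs=<6,1>
Under RS (2×2), PE[0][1]:
  0: (0,1).acc=0  regs=<0,0>
  1: (0,1).acc=44  regs=<44,1>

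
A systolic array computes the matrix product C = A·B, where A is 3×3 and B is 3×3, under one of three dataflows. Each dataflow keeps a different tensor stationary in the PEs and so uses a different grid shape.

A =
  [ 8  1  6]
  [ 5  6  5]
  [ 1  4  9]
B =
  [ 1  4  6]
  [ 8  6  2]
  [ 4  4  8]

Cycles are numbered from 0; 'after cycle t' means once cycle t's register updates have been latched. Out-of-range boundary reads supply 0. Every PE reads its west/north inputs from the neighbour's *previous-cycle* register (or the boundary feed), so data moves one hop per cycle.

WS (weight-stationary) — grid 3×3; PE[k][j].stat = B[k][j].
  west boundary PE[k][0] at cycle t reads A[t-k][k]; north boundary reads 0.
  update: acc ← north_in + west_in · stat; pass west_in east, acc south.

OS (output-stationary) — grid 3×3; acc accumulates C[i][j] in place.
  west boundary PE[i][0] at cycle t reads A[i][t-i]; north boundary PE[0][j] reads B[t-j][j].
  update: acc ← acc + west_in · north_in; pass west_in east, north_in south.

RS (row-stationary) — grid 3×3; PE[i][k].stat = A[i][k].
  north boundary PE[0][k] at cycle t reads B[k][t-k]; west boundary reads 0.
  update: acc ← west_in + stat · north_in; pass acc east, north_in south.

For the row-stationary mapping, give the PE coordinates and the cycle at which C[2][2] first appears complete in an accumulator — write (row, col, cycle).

(row, col, cycle) = (2, 2, 6)

RS — PE[2][2] is where C[2][2] collects:
  after 0 — PE[2][2] acc=0, pass-E 0, pass-S 0
  after 1 — PE[2][2] acc=0, pass-E 0, pass-S 0
  after 2 — PE[2][2] acc=0, pass-E 0, pass-S 0
  after 3 — PE[2][2] acc=0, pass-E 0, pass-S 0
  after 4 — PE[2][2] acc=69, pass-E 69, pass-S 4
  after 5 — PE[2][2] acc=64, pass-E 64, pass-S 4
  after 6 — PE[2][2] acc=86, pass-E 86, pass-S 8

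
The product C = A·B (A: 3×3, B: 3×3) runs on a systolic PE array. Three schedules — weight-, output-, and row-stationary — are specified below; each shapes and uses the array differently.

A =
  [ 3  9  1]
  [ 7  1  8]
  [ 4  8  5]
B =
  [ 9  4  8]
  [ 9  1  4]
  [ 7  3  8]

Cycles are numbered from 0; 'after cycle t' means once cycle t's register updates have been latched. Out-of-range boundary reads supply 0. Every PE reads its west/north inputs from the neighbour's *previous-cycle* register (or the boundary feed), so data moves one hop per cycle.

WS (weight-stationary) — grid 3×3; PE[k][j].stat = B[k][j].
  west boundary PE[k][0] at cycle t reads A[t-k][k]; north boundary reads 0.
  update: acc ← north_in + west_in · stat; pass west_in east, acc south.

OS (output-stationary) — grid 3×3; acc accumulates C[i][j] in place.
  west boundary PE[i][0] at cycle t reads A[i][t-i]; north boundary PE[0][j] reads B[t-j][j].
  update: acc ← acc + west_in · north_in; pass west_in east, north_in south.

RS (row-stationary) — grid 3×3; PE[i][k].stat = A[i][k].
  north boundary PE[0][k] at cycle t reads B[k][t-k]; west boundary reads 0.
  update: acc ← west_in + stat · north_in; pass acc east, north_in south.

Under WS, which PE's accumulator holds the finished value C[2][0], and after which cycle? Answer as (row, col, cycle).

Under WS, C[2][0] lands at PE[2][0]:
  [0] (2,0) acc=0 (h:0 v:0)
  [1] (2,0) acc=0 (h:0 v:0)
  [2] (2,0) acc=115 (h:1 v:115)
  [3] (2,0) acc=128 (h:8 v:128)
  [4] (2,0) acc=143 (h:5 v:143)

(row, col, cycle) = (2, 0, 4)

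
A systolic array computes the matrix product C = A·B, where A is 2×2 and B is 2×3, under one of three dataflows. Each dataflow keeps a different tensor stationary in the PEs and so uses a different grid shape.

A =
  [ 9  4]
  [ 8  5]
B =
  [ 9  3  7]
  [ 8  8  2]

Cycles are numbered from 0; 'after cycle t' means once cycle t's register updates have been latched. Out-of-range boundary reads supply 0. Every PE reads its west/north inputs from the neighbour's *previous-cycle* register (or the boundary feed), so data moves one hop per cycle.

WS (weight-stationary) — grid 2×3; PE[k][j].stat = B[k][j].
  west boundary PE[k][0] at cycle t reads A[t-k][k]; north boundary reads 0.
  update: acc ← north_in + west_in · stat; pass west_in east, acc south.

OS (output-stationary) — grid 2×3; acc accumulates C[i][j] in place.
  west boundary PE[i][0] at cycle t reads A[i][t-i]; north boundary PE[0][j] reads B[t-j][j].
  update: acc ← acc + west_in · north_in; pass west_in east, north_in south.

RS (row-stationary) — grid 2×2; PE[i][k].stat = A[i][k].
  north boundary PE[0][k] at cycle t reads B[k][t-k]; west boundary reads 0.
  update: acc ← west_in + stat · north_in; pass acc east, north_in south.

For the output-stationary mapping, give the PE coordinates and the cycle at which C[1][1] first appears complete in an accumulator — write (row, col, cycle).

OS: C[1][1] accumulates in PE[1][1]:
  c0 r1c1: 0 / 0 / 0
  c1 r1c1: 0 / 0 / 0
  c2 r1c1: 24 / 8 / 3
  c3 r1c1: 64 / 5 / 8

(row, col, cycle) = (1, 1, 3)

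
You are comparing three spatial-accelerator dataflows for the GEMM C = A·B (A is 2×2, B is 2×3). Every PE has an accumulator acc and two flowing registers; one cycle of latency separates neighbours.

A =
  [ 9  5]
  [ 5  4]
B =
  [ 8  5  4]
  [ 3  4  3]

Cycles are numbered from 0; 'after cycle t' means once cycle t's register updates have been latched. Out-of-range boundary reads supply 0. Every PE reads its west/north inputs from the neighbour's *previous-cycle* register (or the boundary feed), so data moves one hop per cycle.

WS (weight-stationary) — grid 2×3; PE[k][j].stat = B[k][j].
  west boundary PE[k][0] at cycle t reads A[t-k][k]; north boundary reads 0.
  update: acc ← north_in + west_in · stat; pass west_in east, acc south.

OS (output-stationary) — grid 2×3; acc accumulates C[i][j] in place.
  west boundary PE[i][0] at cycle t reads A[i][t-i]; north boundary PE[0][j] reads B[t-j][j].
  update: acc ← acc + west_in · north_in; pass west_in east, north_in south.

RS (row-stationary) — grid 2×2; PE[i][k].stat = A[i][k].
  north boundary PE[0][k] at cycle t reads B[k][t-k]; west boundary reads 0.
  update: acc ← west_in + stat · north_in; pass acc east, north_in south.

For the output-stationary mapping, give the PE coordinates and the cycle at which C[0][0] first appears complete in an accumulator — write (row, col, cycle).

(row, col, cycle) = (0, 0, 1)

OS — PE[0][0] is where C[0][0] collects:
  cycle 0: PE[0][0] → acc 72, east 9, south 8
  cycle 1: PE[0][0] → acc 87, east 5, south 3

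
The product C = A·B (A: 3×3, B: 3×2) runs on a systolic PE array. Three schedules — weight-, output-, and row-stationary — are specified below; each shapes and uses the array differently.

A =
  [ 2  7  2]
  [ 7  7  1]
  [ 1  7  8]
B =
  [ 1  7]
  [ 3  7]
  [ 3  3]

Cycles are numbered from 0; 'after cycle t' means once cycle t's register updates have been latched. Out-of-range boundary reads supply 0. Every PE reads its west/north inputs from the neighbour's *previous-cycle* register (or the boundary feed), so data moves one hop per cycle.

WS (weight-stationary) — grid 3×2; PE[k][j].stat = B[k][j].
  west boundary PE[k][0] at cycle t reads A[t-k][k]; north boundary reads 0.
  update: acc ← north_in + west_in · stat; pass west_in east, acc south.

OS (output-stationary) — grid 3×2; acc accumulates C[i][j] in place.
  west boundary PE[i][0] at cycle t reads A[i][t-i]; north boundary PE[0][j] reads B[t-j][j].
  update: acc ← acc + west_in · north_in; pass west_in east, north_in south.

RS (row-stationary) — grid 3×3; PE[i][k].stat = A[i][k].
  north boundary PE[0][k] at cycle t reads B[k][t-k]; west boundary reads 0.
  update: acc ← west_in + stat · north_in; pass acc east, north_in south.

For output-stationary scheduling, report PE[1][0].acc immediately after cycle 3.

OS 3×2: PE[1][0] cycle-by-cycle (with neighbour feeds):
  step 0 · PE0,0: acc=2; fwd→2 fwd↓1
  step 0 · PE1,0: acc=0; fwd→0 fwd↓0
  step 1 · PE0,0: acc=23; fwd→7 fwd↓3
  step 1 · PE1,0: acc=7; fwd→7 fwd↓1
  step 2 · PE0,0: acc=29; fwd→2 fwd↓3
  step 2 · PE1,0: acc=28; fwd→7 fwd↓3
  step 3 · PE0,0: acc=29; fwd→0 fwd↓0
  step 3 · PE1,0: acc=31; fwd→1 fwd↓3

PE[1][0].acc = 31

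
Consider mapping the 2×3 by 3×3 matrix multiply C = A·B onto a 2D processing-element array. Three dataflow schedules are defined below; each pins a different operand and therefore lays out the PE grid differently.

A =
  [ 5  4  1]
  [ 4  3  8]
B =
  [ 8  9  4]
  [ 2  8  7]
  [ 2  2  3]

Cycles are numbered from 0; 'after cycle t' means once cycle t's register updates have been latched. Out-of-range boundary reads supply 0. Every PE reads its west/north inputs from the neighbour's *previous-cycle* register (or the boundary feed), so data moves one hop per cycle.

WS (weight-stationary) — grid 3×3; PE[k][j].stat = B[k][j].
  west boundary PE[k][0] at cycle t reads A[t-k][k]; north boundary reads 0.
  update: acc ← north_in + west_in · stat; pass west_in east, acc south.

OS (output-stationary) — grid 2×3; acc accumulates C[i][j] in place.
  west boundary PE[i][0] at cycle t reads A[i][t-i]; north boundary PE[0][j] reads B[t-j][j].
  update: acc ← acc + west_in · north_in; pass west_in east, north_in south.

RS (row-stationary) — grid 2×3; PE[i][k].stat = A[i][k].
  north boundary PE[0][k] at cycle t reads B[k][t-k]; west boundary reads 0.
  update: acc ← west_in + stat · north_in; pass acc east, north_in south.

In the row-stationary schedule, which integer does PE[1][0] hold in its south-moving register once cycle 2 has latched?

RS on a 2×3 grid — tracing PE[1][0] and its feeders:
  [0] (0,0) acc=40 (h:40 v:8)
  [0] (1,0) acc=0 (h:0 v:0)
  [1] (0,0) acc=45 (h:45 v:9)
  [1] (1,0) acc=32 (h:32 v:8)
  [2] (0,0) acc=20 (h:20 v:4)
  [2] (1,0) acc=36 (h:36 v:9)

register = 9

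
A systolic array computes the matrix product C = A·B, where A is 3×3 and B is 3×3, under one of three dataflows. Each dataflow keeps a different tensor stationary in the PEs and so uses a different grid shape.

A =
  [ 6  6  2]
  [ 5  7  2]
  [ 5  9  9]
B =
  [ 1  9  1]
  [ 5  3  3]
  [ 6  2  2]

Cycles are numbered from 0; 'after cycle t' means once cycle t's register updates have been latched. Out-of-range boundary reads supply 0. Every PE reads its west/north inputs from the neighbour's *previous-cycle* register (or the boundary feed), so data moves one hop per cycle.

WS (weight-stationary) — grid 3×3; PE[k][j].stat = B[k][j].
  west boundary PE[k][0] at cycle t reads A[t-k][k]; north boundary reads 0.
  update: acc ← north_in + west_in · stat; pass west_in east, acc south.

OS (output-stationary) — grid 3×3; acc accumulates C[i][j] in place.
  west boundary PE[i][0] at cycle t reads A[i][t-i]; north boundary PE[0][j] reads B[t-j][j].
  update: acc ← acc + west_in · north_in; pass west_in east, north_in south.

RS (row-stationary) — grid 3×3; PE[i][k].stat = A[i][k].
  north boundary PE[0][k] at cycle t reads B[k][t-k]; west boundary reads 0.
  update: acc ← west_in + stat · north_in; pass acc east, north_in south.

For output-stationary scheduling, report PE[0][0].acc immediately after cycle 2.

OS 3×3: PE[0][0] cycle-by-cycle (with neighbour feeds):
  t=0 PE[0][0]: acc=6 h=6 v=1
  t=1 PE[0][0]: acc=36 h=6 v=5
  t=2 PE[0][0]: acc=48 h=2 v=6

PE[0][0].acc = 48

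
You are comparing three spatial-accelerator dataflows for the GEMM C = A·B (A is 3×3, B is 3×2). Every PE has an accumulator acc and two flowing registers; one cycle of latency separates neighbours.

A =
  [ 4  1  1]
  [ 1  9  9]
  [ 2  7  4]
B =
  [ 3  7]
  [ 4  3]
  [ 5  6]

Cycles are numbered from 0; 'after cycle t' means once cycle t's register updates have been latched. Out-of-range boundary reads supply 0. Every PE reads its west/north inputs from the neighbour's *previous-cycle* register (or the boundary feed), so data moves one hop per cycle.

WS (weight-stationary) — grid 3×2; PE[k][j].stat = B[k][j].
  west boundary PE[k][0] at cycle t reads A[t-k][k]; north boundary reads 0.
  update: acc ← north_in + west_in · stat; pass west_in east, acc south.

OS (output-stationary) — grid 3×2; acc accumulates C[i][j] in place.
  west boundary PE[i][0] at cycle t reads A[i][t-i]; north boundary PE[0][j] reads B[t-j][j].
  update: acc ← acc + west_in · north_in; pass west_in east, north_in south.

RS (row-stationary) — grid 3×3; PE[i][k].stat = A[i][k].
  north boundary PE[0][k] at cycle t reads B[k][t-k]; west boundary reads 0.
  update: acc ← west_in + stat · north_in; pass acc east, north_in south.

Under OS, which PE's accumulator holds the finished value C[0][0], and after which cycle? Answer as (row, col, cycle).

(row, col, cycle) = (0, 0, 2)

Under OS, C[0][0] lands at PE[0][0]:
  t=0 PE[0][0]: acc=12 h=4 v=3
  t=1 PE[0][0]: acc=16 h=1 v=4
  t=2 PE[0][0]: acc=21 h=1 v=5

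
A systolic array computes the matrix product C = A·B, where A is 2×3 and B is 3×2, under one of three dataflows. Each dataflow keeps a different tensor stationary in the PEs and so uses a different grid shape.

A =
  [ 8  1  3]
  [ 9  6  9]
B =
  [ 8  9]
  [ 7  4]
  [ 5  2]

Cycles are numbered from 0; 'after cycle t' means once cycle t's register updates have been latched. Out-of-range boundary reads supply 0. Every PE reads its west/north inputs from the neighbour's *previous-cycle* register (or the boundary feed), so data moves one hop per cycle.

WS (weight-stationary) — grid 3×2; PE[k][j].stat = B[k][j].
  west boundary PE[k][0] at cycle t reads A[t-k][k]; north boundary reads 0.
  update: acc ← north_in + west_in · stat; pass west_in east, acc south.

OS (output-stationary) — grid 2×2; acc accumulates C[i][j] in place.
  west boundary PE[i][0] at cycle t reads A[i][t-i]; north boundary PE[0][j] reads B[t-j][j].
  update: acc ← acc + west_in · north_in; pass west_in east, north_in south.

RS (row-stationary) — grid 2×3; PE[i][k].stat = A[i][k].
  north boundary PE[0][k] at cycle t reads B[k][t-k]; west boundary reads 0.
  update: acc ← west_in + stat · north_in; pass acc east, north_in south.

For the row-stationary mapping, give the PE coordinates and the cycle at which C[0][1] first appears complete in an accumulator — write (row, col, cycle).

RS: C[0][1] accumulates in PE[0][2]:
  c0 r0c2: 0 / 0 / 0
  c1 r0c2: 0 / 0 / 0
  c2 r0c2: 86 / 86 / 5
  c3 r0c2: 82 / 82 / 2

(row, col, cycle) = (0, 2, 3)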